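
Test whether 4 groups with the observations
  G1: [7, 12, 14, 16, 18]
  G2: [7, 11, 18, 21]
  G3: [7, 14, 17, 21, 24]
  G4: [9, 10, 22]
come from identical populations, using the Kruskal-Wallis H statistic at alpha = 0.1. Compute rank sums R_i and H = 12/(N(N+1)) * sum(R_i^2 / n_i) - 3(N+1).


Step 1: Combine all N = 17 observations and assign midranks.
sorted (value, group, rank): (7,G1,2), (7,G2,2), (7,G3,2), (9,G4,4), (10,G4,5), (11,G2,6), (12,G1,7), (14,G1,8.5), (14,G3,8.5), (16,G1,10), (17,G3,11), (18,G1,12.5), (18,G2,12.5), (21,G2,14.5), (21,G3,14.5), (22,G4,16), (24,G3,17)
Step 2: Sum ranks within each group.
R_1 = 40 (n_1 = 5)
R_2 = 35 (n_2 = 4)
R_3 = 53 (n_3 = 5)
R_4 = 25 (n_4 = 3)
Step 3: H = 12/(N(N+1)) * sum(R_i^2/n_i) - 3(N+1)
     = 12/(17*18) * (40^2/5 + 35^2/4 + 53^2/5 + 25^2/3) - 3*18
     = 0.039216 * 1396.38 - 54
     = 0.760131.
Step 4: Ties present; correction factor C = 1 - 42/(17^3 - 17) = 0.991422. Corrected H = 0.760131 / 0.991422 = 0.766708.
Step 5: Under H0, H ~ chi^2(3); p-value = 0.857412.
Step 6: alpha = 0.1. fail to reject H0.

H = 0.7667, df = 3, p = 0.857412, fail to reject H0.


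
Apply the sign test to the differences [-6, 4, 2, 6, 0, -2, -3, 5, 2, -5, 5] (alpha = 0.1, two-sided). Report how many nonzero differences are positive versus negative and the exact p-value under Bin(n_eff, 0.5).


Step 1: Discard zero differences. Original n = 11; n_eff = number of nonzero differences = 10.
Nonzero differences (with sign): -6, +4, +2, +6, -2, -3, +5, +2, -5, +5
Step 2: Count signs: positive = 6, negative = 4.
Step 3: Under H0: P(positive) = 0.5, so the number of positives S ~ Bin(10, 0.5).
Step 4: Two-sided exact p-value = sum of Bin(10,0.5) probabilities at or below the observed probability = 0.753906.
Step 5: alpha = 0.1. fail to reject H0.

n_eff = 10, pos = 6, neg = 4, p = 0.753906, fail to reject H0.


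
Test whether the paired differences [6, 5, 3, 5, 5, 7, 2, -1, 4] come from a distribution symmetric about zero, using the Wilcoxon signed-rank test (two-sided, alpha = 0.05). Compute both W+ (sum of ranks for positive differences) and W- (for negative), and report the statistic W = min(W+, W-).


Step 1: Drop any zero differences (none here) and take |d_i|.
|d| = [6, 5, 3, 5, 5, 7, 2, 1, 4]
Step 2: Midrank |d_i| (ties get averaged ranks).
ranks: |6|->8, |5|->6, |3|->3, |5|->6, |5|->6, |7|->9, |2|->2, |1|->1, |4|->4
Step 3: Attach original signs; sum ranks with positive sign and with negative sign.
W+ = 8 + 6 + 3 + 6 + 6 + 9 + 2 + 4 = 44
W- = 1 = 1
(Check: W+ + W- = 45 should equal n(n+1)/2 = 45.)
Step 4: Test statistic W = min(W+, W-) = 1.
Step 5: Ties in |d|, so use the tie-corrected normal approximation.
        E[W] = n(n+1)/4 = 9*10/4 = 22.5.
        Tie groups: |d|=5 (t=3); sum(t^3 - t) = 24.
        Var[W] = n(n+1)(2n+1)/24 - sum(t^3-t)/48 = 1710/24 - 24/48 = 70.75.
        z = (W - E[W]) / sqrt(Var[W]) = (1 - 22.5) / 8.4113 = -2.5561.
        Two-sided p = 2*Phi(z) = 0.010586.
Step 6: alpha = 0.05. reject H0.

W+ = 44, W- = 1, W = min = 1, p = 0.010586, reject H0.


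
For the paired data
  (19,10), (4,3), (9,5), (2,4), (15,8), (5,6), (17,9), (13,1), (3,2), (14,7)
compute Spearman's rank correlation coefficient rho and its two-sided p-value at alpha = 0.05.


Step 1: Rank x and y separately (midranks; no ties here).
rank(x): 19->10, 4->3, 9->5, 2->1, 15->8, 5->4, 17->9, 13->6, 3->2, 14->7
rank(y): 10->10, 3->3, 5->5, 4->4, 8->8, 6->6, 9->9, 1->1, 2->2, 7->7
Step 2: d_i = R_x(i) - R_y(i); compute d_i^2.
  (10-10)^2=0, (3-3)^2=0, (5-5)^2=0, (1-4)^2=9, (8-8)^2=0, (4-6)^2=4, (9-9)^2=0, (6-1)^2=25, (2-2)^2=0, (7-7)^2=0
sum(d^2) = 38.
Step 3: rho = 1 - 6*38 / (10*(10^2 - 1)) = 1 - 228/990 = 0.769697.
Step 4: Under H0, t = rho * sqrt((n-2)/(1-rho^2)) = 3.4101 ~ t(8).
Step 5: Two-sided p-value from the t-distribution with 8 df = 0.009222.
Step 6: alpha = 0.05. reject H0.

rho = 0.7697, p = 0.009222, reject H0 at alpha = 0.05.


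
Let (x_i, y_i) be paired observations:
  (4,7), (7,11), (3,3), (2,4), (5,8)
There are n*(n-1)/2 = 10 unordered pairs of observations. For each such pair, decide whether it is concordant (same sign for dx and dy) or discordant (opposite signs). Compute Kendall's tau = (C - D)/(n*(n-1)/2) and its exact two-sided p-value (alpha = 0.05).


Step 1: Enumerate the 10 unordered pairs (i,j) with i<j and classify each by sign(x_j-x_i) * sign(y_j-y_i).
  (1,2):dx=+3,dy=+4->C; (1,3):dx=-1,dy=-4->C; (1,4):dx=-2,dy=-3->C; (1,5):dx=+1,dy=+1->C
  (2,3):dx=-4,dy=-8->C; (2,4):dx=-5,dy=-7->C; (2,5):dx=-2,dy=-3->C; (3,4):dx=-1,dy=+1->D
  (3,5):dx=+2,dy=+5->C; (4,5):dx=+3,dy=+4->C
Step 2: C = 9, D = 1, total pairs = 10.
Step 3: tau = (C - D)/(n(n-1)/2) = (9 - 1)/10 = 0.800000.
Step 4: Exact two-sided p-value (enumerate n! = 120 permutations of y under H0): p = 0.083333.
Step 5: alpha = 0.05. fail to reject H0.

tau_b = 0.8000 (C=9, D=1), p = 0.083333, fail to reject H0.


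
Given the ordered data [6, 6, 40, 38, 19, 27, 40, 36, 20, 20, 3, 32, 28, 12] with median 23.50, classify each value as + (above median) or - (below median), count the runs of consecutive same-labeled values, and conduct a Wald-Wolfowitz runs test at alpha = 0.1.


Step 1: Compute median = 23.50; label A = above, B = below.
Labels in order: BBAABAAABBBAAB  (n_A = 7, n_B = 7)
Step 2: Count runs R = 7.
Step 3: Under H0 (random ordering), E[R] = 2*n_A*n_B/(n_A+n_B) + 1 = 2*7*7/14 + 1 = 8.0000.
        Var[R] = 2*n_A*n_B*(2*n_A*n_B - n_A - n_B) / ((n_A+n_B)^2 * (n_A+n_B-1)) = 8232/2548 = 3.2308.
        SD[R] = 1.7974.
Step 4: Continuity-corrected z = (R + 0.5 - E[R]) / SD[R] = (7 + 0.5 - 8.0000) / 1.7974 = -0.2782.
Step 5: Two-sided p-value via normal approximation = 2*(1 - Phi(|z|)) = 0.780879.
Step 6: alpha = 0.1. fail to reject H0.

R = 7, z = -0.2782, p = 0.780879, fail to reject H0.


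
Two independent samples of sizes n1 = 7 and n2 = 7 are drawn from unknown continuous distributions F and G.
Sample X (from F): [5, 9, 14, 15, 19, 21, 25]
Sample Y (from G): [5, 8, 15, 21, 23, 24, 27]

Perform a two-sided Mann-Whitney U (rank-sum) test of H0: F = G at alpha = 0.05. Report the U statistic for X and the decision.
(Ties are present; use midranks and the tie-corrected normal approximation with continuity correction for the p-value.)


Step 1: Combine and sort all 14 observations; assign midranks.
sorted (value, group): (5,X), (5,Y), (8,Y), (9,X), (14,X), (15,X), (15,Y), (19,X), (21,X), (21,Y), (23,Y), (24,Y), (25,X), (27,Y)
ranks: 5->1.5, 5->1.5, 8->3, 9->4, 14->5, 15->6.5, 15->6.5, 19->8, 21->9.5, 21->9.5, 23->11, 24->12, 25->13, 27->14
Step 2: Rank sum for X: R1 = 1.5 + 4 + 5 + 6.5 + 8 + 9.5 + 13 = 47.5.
Step 3: U_X = R1 - n1(n1+1)/2 = 47.5 - 7*8/2 = 47.5 - 28 = 19.5.
       U_Y = n1*n2 - U_X = 49 - 19.5 = 29.5.
Step 4: Ties are present, so use the tie-corrected normal approximation (with continuity correction) for the p-value.
Step 5: p-value = 0.564011; compare to alpha = 0.05. fail to reject H0.

U_X = 19.5, p = 0.564011, fail to reject H0 at alpha = 0.05.


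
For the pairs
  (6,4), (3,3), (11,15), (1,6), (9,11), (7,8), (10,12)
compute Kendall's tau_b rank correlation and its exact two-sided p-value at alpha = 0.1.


Step 1: Enumerate the 21 unordered pairs (i,j) with i<j and classify each by sign(x_j-x_i) * sign(y_j-y_i).
  (1,2):dx=-3,dy=-1->C; (1,3):dx=+5,dy=+11->C; (1,4):dx=-5,dy=+2->D; (1,5):dx=+3,dy=+7->C
  (1,6):dx=+1,dy=+4->C; (1,7):dx=+4,dy=+8->C; (2,3):dx=+8,dy=+12->C; (2,4):dx=-2,dy=+3->D
  (2,5):dx=+6,dy=+8->C; (2,6):dx=+4,dy=+5->C; (2,7):dx=+7,dy=+9->C; (3,4):dx=-10,dy=-9->C
  (3,5):dx=-2,dy=-4->C; (3,6):dx=-4,dy=-7->C; (3,7):dx=-1,dy=-3->C; (4,5):dx=+8,dy=+5->C
  (4,6):dx=+6,dy=+2->C; (4,7):dx=+9,dy=+6->C; (5,6):dx=-2,dy=-3->C; (5,7):dx=+1,dy=+1->C
  (6,7):dx=+3,dy=+4->C
Step 2: C = 19, D = 2, total pairs = 21.
Step 3: tau = (C - D)/(n(n-1)/2) = (19 - 2)/21 = 0.809524.
Step 4: Exact two-sided p-value (enumerate n! = 5040 permutations of y under H0): p = 0.010714.
Step 5: alpha = 0.1. reject H0.

tau_b = 0.8095 (C=19, D=2), p = 0.010714, reject H0.


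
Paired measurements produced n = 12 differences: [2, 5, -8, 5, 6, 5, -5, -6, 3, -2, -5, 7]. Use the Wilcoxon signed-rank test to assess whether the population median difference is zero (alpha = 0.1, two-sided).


Step 1: Drop any zero differences (none here) and take |d_i|.
|d| = [2, 5, 8, 5, 6, 5, 5, 6, 3, 2, 5, 7]
Step 2: Midrank |d_i| (ties get averaged ranks).
ranks: |2|->1.5, |5|->6, |8|->12, |5|->6, |6|->9.5, |5|->6, |5|->6, |6|->9.5, |3|->3, |2|->1.5, |5|->6, |7|->11
Step 3: Attach original signs; sum ranks with positive sign and with negative sign.
W+ = 1.5 + 6 + 6 + 9.5 + 6 + 3 + 11 = 43
W- = 12 + 6 + 9.5 + 1.5 + 6 = 35
(Check: W+ + W- = 78 should equal n(n+1)/2 = 78.)
Step 4: Test statistic W = min(W+, W-) = 35.
Step 5: Ties in |d|, so use the tie-corrected normal approximation.
        E[W] = n(n+1)/4 = 12*13/4 = 39.
        Tie groups: |d|=2 (t=2), |d|=5 (t=5), |d|=6 (t=2); sum(t^3 - t) = 132.
        Var[W] = n(n+1)(2n+1)/24 - sum(t^3-t)/48 = 3900/24 - 132/48 = 159.75.
        z = (W - E[W]) / sqrt(Var[W]) = (35 - 39) / 12.6392 = -0.3165.
        Two-sided p = 2*Phi(z) = 0.751642.
Step 6: alpha = 0.1. fail to reject H0.

W+ = 43, W- = 35, W = min = 35, p = 0.751642, fail to reject H0.


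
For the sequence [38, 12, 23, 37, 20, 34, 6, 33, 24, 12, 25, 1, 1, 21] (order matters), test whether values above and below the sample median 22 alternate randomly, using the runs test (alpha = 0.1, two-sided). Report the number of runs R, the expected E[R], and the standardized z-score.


Step 1: Compute median = 22; label A = above, B = below.
Labels in order: ABAABABAABABBB  (n_A = 7, n_B = 7)
Step 2: Count runs R = 10.
Step 3: Under H0 (random ordering), E[R] = 2*n_A*n_B/(n_A+n_B) + 1 = 2*7*7/14 + 1 = 8.0000.
        Var[R] = 2*n_A*n_B*(2*n_A*n_B - n_A - n_B) / ((n_A+n_B)^2 * (n_A+n_B-1)) = 8232/2548 = 3.2308.
        SD[R] = 1.7974.
Step 4: Continuity-corrected z = (R - 0.5 - E[R]) / SD[R] = (10 - 0.5 - 8.0000) / 1.7974 = 0.8345.
Step 5: Two-sided p-value via normal approximation = 2*(1 - Phi(|z|)) = 0.403986.
Step 6: alpha = 0.1. fail to reject H0.

R = 10, z = 0.8345, p = 0.403986, fail to reject H0.


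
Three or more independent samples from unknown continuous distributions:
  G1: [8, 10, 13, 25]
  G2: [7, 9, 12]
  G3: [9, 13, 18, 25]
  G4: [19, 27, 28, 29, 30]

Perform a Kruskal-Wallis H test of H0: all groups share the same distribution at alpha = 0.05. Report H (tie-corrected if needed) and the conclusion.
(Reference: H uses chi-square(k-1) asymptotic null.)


Step 1: Combine all N = 16 observations and assign midranks.
sorted (value, group, rank): (7,G2,1), (8,G1,2), (9,G2,3.5), (9,G3,3.5), (10,G1,5), (12,G2,6), (13,G1,7.5), (13,G3,7.5), (18,G3,9), (19,G4,10), (25,G1,11.5), (25,G3,11.5), (27,G4,13), (28,G4,14), (29,G4,15), (30,G4,16)
Step 2: Sum ranks within each group.
R_1 = 26 (n_1 = 4)
R_2 = 10.5 (n_2 = 3)
R_3 = 31.5 (n_3 = 4)
R_4 = 68 (n_4 = 5)
Step 3: H = 12/(N(N+1)) * sum(R_i^2/n_i) - 3(N+1)
     = 12/(16*17) * (26^2/4 + 10.5^2/3 + 31.5^2/4 + 68^2/5) - 3*17
     = 0.044118 * 1378.61 - 51
     = 9.821140.
Step 4: Ties present; correction factor C = 1 - 18/(16^3 - 16) = 0.995588. Corrected H = 9.821140 / 0.995588 = 9.864660.
Step 5: Under H0, H ~ chi^2(3); p-value = 0.019752.
Step 6: alpha = 0.05. reject H0.

H = 9.8647, df = 3, p = 0.019752, reject H0.


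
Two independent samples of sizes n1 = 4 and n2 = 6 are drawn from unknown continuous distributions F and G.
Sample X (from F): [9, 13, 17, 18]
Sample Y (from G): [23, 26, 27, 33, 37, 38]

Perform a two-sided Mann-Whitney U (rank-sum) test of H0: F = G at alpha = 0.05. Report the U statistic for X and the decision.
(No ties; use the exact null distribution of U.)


Step 1: Combine and sort all 10 observations; assign midranks.
sorted (value, group): (9,X), (13,X), (17,X), (18,X), (23,Y), (26,Y), (27,Y), (33,Y), (37,Y), (38,Y)
ranks: 9->1, 13->2, 17->3, 18->4, 23->5, 26->6, 27->7, 33->8, 37->9, 38->10
Step 2: Rank sum for X: R1 = 1 + 2 + 3 + 4 = 10.
Step 3: U_X = R1 - n1(n1+1)/2 = 10 - 4*5/2 = 10 - 10 = 0.
       U_Y = n1*n2 - U_X = 24 - 0 = 24.
Step 4: No ties, so the exact null distribution of U (based on enumerating the C(10,4) = 210 equally likely rank assignments) gives the two-sided p-value.
Step 5: p-value = 0.009524; compare to alpha = 0.05. reject H0.

U_X = 0, p = 0.009524, reject H0 at alpha = 0.05.


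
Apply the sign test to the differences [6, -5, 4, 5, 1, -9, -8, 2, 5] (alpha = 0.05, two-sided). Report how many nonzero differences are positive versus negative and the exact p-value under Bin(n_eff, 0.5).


Step 1: Discard zero differences. Original n = 9; n_eff = number of nonzero differences = 9.
Nonzero differences (with sign): +6, -5, +4, +5, +1, -9, -8, +2, +5
Step 2: Count signs: positive = 6, negative = 3.
Step 3: Under H0: P(positive) = 0.5, so the number of positives S ~ Bin(9, 0.5).
Step 4: Two-sided exact p-value = sum of Bin(9,0.5) probabilities at or below the observed probability = 0.507812.
Step 5: alpha = 0.05. fail to reject H0.

n_eff = 9, pos = 6, neg = 3, p = 0.507812, fail to reject H0.


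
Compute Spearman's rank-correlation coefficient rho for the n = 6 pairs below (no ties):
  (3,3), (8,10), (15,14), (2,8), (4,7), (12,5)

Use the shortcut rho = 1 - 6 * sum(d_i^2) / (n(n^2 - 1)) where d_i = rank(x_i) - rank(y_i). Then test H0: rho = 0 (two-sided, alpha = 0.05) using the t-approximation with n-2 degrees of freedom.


Step 1: Rank x and y separately (midranks; no ties here).
rank(x): 3->2, 8->4, 15->6, 2->1, 4->3, 12->5
rank(y): 3->1, 10->5, 14->6, 8->4, 7->3, 5->2
Step 2: d_i = R_x(i) - R_y(i); compute d_i^2.
  (2-1)^2=1, (4-5)^2=1, (6-6)^2=0, (1-4)^2=9, (3-3)^2=0, (5-2)^2=9
sum(d^2) = 20.
Step 3: rho = 1 - 6*20 / (6*(6^2 - 1)) = 1 - 120/210 = 0.428571.
Step 4: Under H0, t = rho * sqrt((n-2)/(1-rho^2)) = 0.9487 ~ t(4).
Step 5: Two-sided p-value from the t-distribution with 4 df = 0.396501.
Step 6: alpha = 0.05. fail to reject H0.

rho = 0.4286, p = 0.396501, fail to reject H0 at alpha = 0.05.


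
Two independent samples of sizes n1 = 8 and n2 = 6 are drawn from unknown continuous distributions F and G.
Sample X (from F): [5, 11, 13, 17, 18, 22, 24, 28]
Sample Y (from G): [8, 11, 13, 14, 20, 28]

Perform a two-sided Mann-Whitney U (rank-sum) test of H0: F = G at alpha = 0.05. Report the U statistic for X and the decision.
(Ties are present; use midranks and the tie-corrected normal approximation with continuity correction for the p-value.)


Step 1: Combine and sort all 14 observations; assign midranks.
sorted (value, group): (5,X), (8,Y), (11,X), (11,Y), (13,X), (13,Y), (14,Y), (17,X), (18,X), (20,Y), (22,X), (24,X), (28,X), (28,Y)
ranks: 5->1, 8->2, 11->3.5, 11->3.5, 13->5.5, 13->5.5, 14->7, 17->8, 18->9, 20->10, 22->11, 24->12, 28->13.5, 28->13.5
Step 2: Rank sum for X: R1 = 1 + 3.5 + 5.5 + 8 + 9 + 11 + 12 + 13.5 = 63.5.
Step 3: U_X = R1 - n1(n1+1)/2 = 63.5 - 8*9/2 = 63.5 - 36 = 27.5.
       U_Y = n1*n2 - U_X = 48 - 27.5 = 20.5.
Step 4: Ties are present, so use the tie-corrected normal approximation (with continuity correction) for the p-value.
Step 5: p-value = 0.697586; compare to alpha = 0.05. fail to reject H0.

U_X = 27.5, p = 0.697586, fail to reject H0 at alpha = 0.05.


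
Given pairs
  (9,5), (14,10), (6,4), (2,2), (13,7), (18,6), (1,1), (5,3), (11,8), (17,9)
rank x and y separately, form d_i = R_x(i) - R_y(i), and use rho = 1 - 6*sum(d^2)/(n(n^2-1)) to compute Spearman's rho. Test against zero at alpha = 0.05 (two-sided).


Step 1: Rank x and y separately (midranks; no ties here).
rank(x): 9->5, 14->8, 6->4, 2->2, 13->7, 18->10, 1->1, 5->3, 11->6, 17->9
rank(y): 5->5, 10->10, 4->4, 2->2, 7->7, 6->6, 1->1, 3->3, 8->8, 9->9
Step 2: d_i = R_x(i) - R_y(i); compute d_i^2.
  (5-5)^2=0, (8-10)^2=4, (4-4)^2=0, (2-2)^2=0, (7-7)^2=0, (10-6)^2=16, (1-1)^2=0, (3-3)^2=0, (6-8)^2=4, (9-9)^2=0
sum(d^2) = 24.
Step 3: rho = 1 - 6*24 / (10*(10^2 - 1)) = 1 - 144/990 = 0.854545.
Step 4: Under H0, t = rho * sqrt((n-2)/(1-rho^2)) = 4.6537 ~ t(8).
Step 5: Two-sided p-value from the t-distribution with 8 df = 0.001637.
Step 6: alpha = 0.05. reject H0.

rho = 0.8545, p = 0.001637, reject H0 at alpha = 0.05.


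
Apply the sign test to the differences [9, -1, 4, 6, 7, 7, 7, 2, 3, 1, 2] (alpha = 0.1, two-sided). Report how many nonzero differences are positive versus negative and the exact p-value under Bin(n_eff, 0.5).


Step 1: Discard zero differences. Original n = 11; n_eff = number of nonzero differences = 11.
Nonzero differences (with sign): +9, -1, +4, +6, +7, +7, +7, +2, +3, +1, +2
Step 2: Count signs: positive = 10, negative = 1.
Step 3: Under H0: P(positive) = 0.5, so the number of positives S ~ Bin(11, 0.5).
Step 4: Two-sided exact p-value = sum of Bin(11,0.5) probabilities at or below the observed probability = 0.011719.
Step 5: alpha = 0.1. reject H0.

n_eff = 11, pos = 10, neg = 1, p = 0.011719, reject H0.


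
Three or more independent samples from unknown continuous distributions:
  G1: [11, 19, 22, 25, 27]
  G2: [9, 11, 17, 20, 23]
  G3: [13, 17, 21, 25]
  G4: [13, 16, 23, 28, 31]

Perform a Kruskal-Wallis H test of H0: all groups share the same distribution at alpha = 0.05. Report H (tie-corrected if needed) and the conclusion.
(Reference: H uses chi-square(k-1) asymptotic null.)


Step 1: Combine all N = 19 observations and assign midranks.
sorted (value, group, rank): (9,G2,1), (11,G1,2.5), (11,G2,2.5), (13,G3,4.5), (13,G4,4.5), (16,G4,6), (17,G2,7.5), (17,G3,7.5), (19,G1,9), (20,G2,10), (21,G3,11), (22,G1,12), (23,G2,13.5), (23,G4,13.5), (25,G1,15.5), (25,G3,15.5), (27,G1,17), (28,G4,18), (31,G4,19)
Step 2: Sum ranks within each group.
R_1 = 56 (n_1 = 5)
R_2 = 34.5 (n_2 = 5)
R_3 = 38.5 (n_3 = 4)
R_4 = 61 (n_4 = 5)
Step 3: H = 12/(N(N+1)) * sum(R_i^2/n_i) - 3(N+1)
     = 12/(19*20) * (56^2/5 + 34.5^2/5 + 38.5^2/4 + 61^2/5) - 3*20
     = 0.031579 * 1980.01 - 60
     = 2.526711.
Step 4: Ties present; correction factor C = 1 - 30/(19^3 - 19) = 0.995614. Corrected H = 2.526711 / 0.995614 = 2.537841.
Step 5: Under H0, H ~ chi^2(3); p-value = 0.468491.
Step 6: alpha = 0.05. fail to reject H0.

H = 2.5378, df = 3, p = 0.468491, fail to reject H0.


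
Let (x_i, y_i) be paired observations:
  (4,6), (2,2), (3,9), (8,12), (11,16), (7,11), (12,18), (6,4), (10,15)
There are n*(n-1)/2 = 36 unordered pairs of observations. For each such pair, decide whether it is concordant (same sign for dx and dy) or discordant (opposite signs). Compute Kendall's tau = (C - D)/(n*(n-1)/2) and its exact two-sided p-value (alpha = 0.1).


Step 1: Enumerate the 36 unordered pairs (i,j) with i<j and classify each by sign(x_j-x_i) * sign(y_j-y_i).
  (1,2):dx=-2,dy=-4->C; (1,3):dx=-1,dy=+3->D; (1,4):dx=+4,dy=+6->C; (1,5):dx=+7,dy=+10->C
  (1,6):dx=+3,dy=+5->C; (1,7):dx=+8,dy=+12->C; (1,8):dx=+2,dy=-2->D; (1,9):dx=+6,dy=+9->C
  (2,3):dx=+1,dy=+7->C; (2,4):dx=+6,dy=+10->C; (2,5):dx=+9,dy=+14->C; (2,6):dx=+5,dy=+9->C
  (2,7):dx=+10,dy=+16->C; (2,8):dx=+4,dy=+2->C; (2,9):dx=+8,dy=+13->C; (3,4):dx=+5,dy=+3->C
  (3,5):dx=+8,dy=+7->C; (3,6):dx=+4,dy=+2->C; (3,7):dx=+9,dy=+9->C; (3,8):dx=+3,dy=-5->D
  (3,9):dx=+7,dy=+6->C; (4,5):dx=+3,dy=+4->C; (4,6):dx=-1,dy=-1->C; (4,7):dx=+4,dy=+6->C
  (4,8):dx=-2,dy=-8->C; (4,9):dx=+2,dy=+3->C; (5,6):dx=-4,dy=-5->C; (5,7):dx=+1,dy=+2->C
  (5,8):dx=-5,dy=-12->C; (5,9):dx=-1,dy=-1->C; (6,7):dx=+5,dy=+7->C; (6,8):dx=-1,dy=-7->C
  (6,9):dx=+3,dy=+4->C; (7,8):dx=-6,dy=-14->C; (7,9):dx=-2,dy=-3->C; (8,9):dx=+4,dy=+11->C
Step 2: C = 33, D = 3, total pairs = 36.
Step 3: tau = (C - D)/(n(n-1)/2) = (33 - 3)/36 = 0.833333.
Step 4: Exact two-sided p-value (enumerate n! = 362880 permutations of y under H0): p = 0.000854.
Step 5: alpha = 0.1. reject H0.

tau_b = 0.8333 (C=33, D=3), p = 0.000854, reject H0.


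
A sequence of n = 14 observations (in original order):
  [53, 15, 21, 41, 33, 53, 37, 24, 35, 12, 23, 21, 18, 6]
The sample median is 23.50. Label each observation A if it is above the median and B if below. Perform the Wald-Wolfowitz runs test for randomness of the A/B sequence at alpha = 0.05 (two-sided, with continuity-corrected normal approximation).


Step 1: Compute median = 23.50; label A = above, B = below.
Labels in order: ABBAAAAAABBBBB  (n_A = 7, n_B = 7)
Step 2: Count runs R = 4.
Step 3: Under H0 (random ordering), E[R] = 2*n_A*n_B/(n_A+n_B) + 1 = 2*7*7/14 + 1 = 8.0000.
        Var[R] = 2*n_A*n_B*(2*n_A*n_B - n_A - n_B) / ((n_A+n_B)^2 * (n_A+n_B-1)) = 8232/2548 = 3.2308.
        SD[R] = 1.7974.
Step 4: Continuity-corrected z = (R + 0.5 - E[R]) / SD[R] = (4 + 0.5 - 8.0000) / 1.7974 = -1.9472.
Step 5: Two-sided p-value via normal approximation = 2*(1 - Phi(|z|)) = 0.051508.
Step 6: alpha = 0.05. fail to reject H0.

R = 4, z = -1.9472, p = 0.051508, fail to reject H0.


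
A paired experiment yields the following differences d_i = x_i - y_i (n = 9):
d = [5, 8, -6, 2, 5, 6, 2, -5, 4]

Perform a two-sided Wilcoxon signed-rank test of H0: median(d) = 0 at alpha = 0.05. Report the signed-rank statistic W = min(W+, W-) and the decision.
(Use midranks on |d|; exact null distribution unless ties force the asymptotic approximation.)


Step 1: Drop any zero differences (none here) and take |d_i|.
|d| = [5, 8, 6, 2, 5, 6, 2, 5, 4]
Step 2: Midrank |d_i| (ties get averaged ranks).
ranks: |5|->5, |8|->9, |6|->7.5, |2|->1.5, |5|->5, |6|->7.5, |2|->1.5, |5|->5, |4|->3
Step 3: Attach original signs; sum ranks with positive sign and with negative sign.
W+ = 5 + 9 + 1.5 + 5 + 7.5 + 1.5 + 3 = 32.5
W- = 7.5 + 5 = 12.5
(Check: W+ + W- = 45 should equal n(n+1)/2 = 45.)
Step 4: Test statistic W = min(W+, W-) = 12.5.
Step 5: Ties in |d|, so use the tie-corrected normal approximation.
        E[W] = n(n+1)/4 = 9*10/4 = 22.5.
        Tie groups: |d|=2 (t=2), |d|=5 (t=3), |d|=6 (t=2); sum(t^3 - t) = 36.
        Var[W] = n(n+1)(2n+1)/24 - sum(t^3-t)/48 = 1710/24 - 36/48 = 70.5.
        z = (W - E[W]) / sqrt(Var[W]) = (12.5 - 22.5) / 8.3964 = -1.1910.
        Two-sided p = 2*Phi(z) = 0.233660.
Step 6: alpha = 0.05. fail to reject H0.

W+ = 32.5, W- = 12.5, W = min = 12.5, p = 0.233660, fail to reject H0.


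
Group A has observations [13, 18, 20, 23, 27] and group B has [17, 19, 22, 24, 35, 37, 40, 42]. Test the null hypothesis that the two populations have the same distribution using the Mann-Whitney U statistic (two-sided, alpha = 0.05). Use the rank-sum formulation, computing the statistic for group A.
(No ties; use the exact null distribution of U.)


Step 1: Combine and sort all 13 observations; assign midranks.
sorted (value, group): (13,X), (17,Y), (18,X), (19,Y), (20,X), (22,Y), (23,X), (24,Y), (27,X), (35,Y), (37,Y), (40,Y), (42,Y)
ranks: 13->1, 17->2, 18->3, 19->4, 20->5, 22->6, 23->7, 24->8, 27->9, 35->10, 37->11, 40->12, 42->13
Step 2: Rank sum for X: R1 = 1 + 3 + 5 + 7 + 9 = 25.
Step 3: U_X = R1 - n1(n1+1)/2 = 25 - 5*6/2 = 25 - 15 = 10.
       U_Y = n1*n2 - U_X = 40 - 10 = 30.
Step 4: No ties, so the exact null distribution of U (based on enumerating the C(13,5) = 1287 equally likely rank assignments) gives the two-sided p-value.
Step 5: p-value = 0.170940; compare to alpha = 0.05. fail to reject H0.

U_X = 10, p = 0.170940, fail to reject H0 at alpha = 0.05.


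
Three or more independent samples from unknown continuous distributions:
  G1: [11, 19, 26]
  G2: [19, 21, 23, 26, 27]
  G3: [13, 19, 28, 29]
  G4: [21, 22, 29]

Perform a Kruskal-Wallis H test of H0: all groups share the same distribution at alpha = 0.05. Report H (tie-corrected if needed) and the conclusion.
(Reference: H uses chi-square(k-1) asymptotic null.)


Step 1: Combine all N = 15 observations and assign midranks.
sorted (value, group, rank): (11,G1,1), (13,G3,2), (19,G1,4), (19,G2,4), (19,G3,4), (21,G2,6.5), (21,G4,6.5), (22,G4,8), (23,G2,9), (26,G1,10.5), (26,G2,10.5), (27,G2,12), (28,G3,13), (29,G3,14.5), (29,G4,14.5)
Step 2: Sum ranks within each group.
R_1 = 15.5 (n_1 = 3)
R_2 = 42 (n_2 = 5)
R_3 = 33.5 (n_3 = 4)
R_4 = 29 (n_4 = 3)
Step 3: H = 12/(N(N+1)) * sum(R_i^2/n_i) - 3(N+1)
     = 12/(15*16) * (15.5^2/3 + 42^2/5 + 33.5^2/4 + 29^2/3) - 3*16
     = 0.050000 * 993.779 - 48
     = 1.688958.
Step 4: Ties present; correction factor C = 1 - 42/(15^3 - 15) = 0.987500. Corrected H = 1.688958 / 0.987500 = 1.710338.
Step 5: Under H0, H ~ chi^2(3); p-value = 0.634638.
Step 6: alpha = 0.05. fail to reject H0.

H = 1.7103, df = 3, p = 0.634638, fail to reject H0.


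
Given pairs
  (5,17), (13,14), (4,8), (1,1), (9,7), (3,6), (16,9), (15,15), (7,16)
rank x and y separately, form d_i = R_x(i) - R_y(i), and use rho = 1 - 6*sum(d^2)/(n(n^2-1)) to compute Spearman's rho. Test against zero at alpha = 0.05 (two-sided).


Step 1: Rank x and y separately (midranks; no ties here).
rank(x): 5->4, 13->7, 4->3, 1->1, 9->6, 3->2, 16->9, 15->8, 7->5
rank(y): 17->9, 14->6, 8->4, 1->1, 7->3, 6->2, 9->5, 15->7, 16->8
Step 2: d_i = R_x(i) - R_y(i); compute d_i^2.
  (4-9)^2=25, (7-6)^2=1, (3-4)^2=1, (1-1)^2=0, (6-3)^2=9, (2-2)^2=0, (9-5)^2=16, (8-7)^2=1, (5-8)^2=9
sum(d^2) = 62.
Step 3: rho = 1 - 6*62 / (9*(9^2 - 1)) = 1 - 372/720 = 0.483333.
Step 4: Under H0, t = rho * sqrt((n-2)/(1-rho^2)) = 1.4607 ~ t(7).
Step 5: Two-sided p-value from the t-distribution with 7 df = 0.187470.
Step 6: alpha = 0.05. fail to reject H0.

rho = 0.4833, p = 0.187470, fail to reject H0 at alpha = 0.05.


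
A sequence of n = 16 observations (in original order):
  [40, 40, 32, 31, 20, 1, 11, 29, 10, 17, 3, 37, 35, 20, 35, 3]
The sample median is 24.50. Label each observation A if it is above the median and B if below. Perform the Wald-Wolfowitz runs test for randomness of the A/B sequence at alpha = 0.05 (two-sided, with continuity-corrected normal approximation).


Step 1: Compute median = 24.50; label A = above, B = below.
Labels in order: AAAABBBABBBAABAB  (n_A = 8, n_B = 8)
Step 2: Count runs R = 8.
Step 3: Under H0 (random ordering), E[R] = 2*n_A*n_B/(n_A+n_B) + 1 = 2*8*8/16 + 1 = 9.0000.
        Var[R] = 2*n_A*n_B*(2*n_A*n_B - n_A - n_B) / ((n_A+n_B)^2 * (n_A+n_B-1)) = 14336/3840 = 3.7333.
        SD[R] = 1.9322.
Step 4: Continuity-corrected z = (R + 0.5 - E[R]) / SD[R] = (8 + 0.5 - 9.0000) / 1.9322 = -0.2588.
Step 5: Two-sided p-value via normal approximation = 2*(1 - Phi(|z|)) = 0.795809.
Step 6: alpha = 0.05. fail to reject H0.

R = 8, z = -0.2588, p = 0.795809, fail to reject H0.


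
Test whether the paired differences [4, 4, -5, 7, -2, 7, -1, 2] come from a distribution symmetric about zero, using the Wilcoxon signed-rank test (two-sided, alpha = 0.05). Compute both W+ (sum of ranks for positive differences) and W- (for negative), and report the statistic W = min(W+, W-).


Step 1: Drop any zero differences (none here) and take |d_i|.
|d| = [4, 4, 5, 7, 2, 7, 1, 2]
Step 2: Midrank |d_i| (ties get averaged ranks).
ranks: |4|->4.5, |4|->4.5, |5|->6, |7|->7.5, |2|->2.5, |7|->7.5, |1|->1, |2|->2.5
Step 3: Attach original signs; sum ranks with positive sign and with negative sign.
W+ = 4.5 + 4.5 + 7.5 + 7.5 + 2.5 = 26.5
W- = 6 + 2.5 + 1 = 9.5
(Check: W+ + W- = 36 should equal n(n+1)/2 = 36.)
Step 4: Test statistic W = min(W+, W-) = 9.5.
Step 5: Ties in |d|, so use the tie-corrected normal approximation.
        E[W] = n(n+1)/4 = 8*9/4 = 18.
        Tie groups: |d|=2 (t=2), |d|=4 (t=2), |d|=7 (t=2); sum(t^3 - t) = 18.
        Var[W] = n(n+1)(2n+1)/24 - sum(t^3-t)/48 = 1224/24 - 18/48 = 50.625.
        z = (W - E[W]) / sqrt(Var[W]) = (9.5 - 18) / 7.1151 = -1.1946.
        Two-sided p = 2*Phi(z) = 0.232228.
Step 6: alpha = 0.05. fail to reject H0.

W+ = 26.5, W- = 9.5, W = min = 9.5, p = 0.232228, fail to reject H0.


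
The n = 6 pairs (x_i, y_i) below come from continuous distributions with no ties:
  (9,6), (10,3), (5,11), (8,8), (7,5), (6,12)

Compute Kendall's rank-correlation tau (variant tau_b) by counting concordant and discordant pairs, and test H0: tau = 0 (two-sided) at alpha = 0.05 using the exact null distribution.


Step 1: Enumerate the 15 unordered pairs (i,j) with i<j and classify each by sign(x_j-x_i) * sign(y_j-y_i).
  (1,2):dx=+1,dy=-3->D; (1,3):dx=-4,dy=+5->D; (1,4):dx=-1,dy=+2->D; (1,5):dx=-2,dy=-1->C
  (1,6):dx=-3,dy=+6->D; (2,3):dx=-5,dy=+8->D; (2,4):dx=-2,dy=+5->D; (2,5):dx=-3,dy=+2->D
  (2,6):dx=-4,dy=+9->D; (3,4):dx=+3,dy=-3->D; (3,5):dx=+2,dy=-6->D; (3,6):dx=+1,dy=+1->C
  (4,5):dx=-1,dy=-3->C; (4,6):dx=-2,dy=+4->D; (5,6):dx=-1,dy=+7->D
Step 2: C = 3, D = 12, total pairs = 15.
Step 3: tau = (C - D)/(n(n-1)/2) = (3 - 12)/15 = -0.600000.
Step 4: Exact two-sided p-value (enumerate n! = 720 permutations of y under H0): p = 0.136111.
Step 5: alpha = 0.05. fail to reject H0.

tau_b = -0.6000 (C=3, D=12), p = 0.136111, fail to reject H0.


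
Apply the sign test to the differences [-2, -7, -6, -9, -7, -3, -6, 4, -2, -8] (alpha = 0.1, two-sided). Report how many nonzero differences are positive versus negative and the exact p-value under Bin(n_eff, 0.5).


Step 1: Discard zero differences. Original n = 10; n_eff = number of nonzero differences = 10.
Nonzero differences (with sign): -2, -7, -6, -9, -7, -3, -6, +4, -2, -8
Step 2: Count signs: positive = 1, negative = 9.
Step 3: Under H0: P(positive) = 0.5, so the number of positives S ~ Bin(10, 0.5).
Step 4: Two-sided exact p-value = sum of Bin(10,0.5) probabilities at or below the observed probability = 0.021484.
Step 5: alpha = 0.1. reject H0.

n_eff = 10, pos = 1, neg = 9, p = 0.021484, reject H0.


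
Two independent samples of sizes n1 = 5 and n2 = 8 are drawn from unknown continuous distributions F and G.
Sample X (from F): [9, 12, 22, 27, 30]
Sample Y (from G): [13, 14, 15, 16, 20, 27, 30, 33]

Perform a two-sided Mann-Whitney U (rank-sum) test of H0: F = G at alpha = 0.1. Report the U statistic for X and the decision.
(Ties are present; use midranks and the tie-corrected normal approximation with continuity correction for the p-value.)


Step 1: Combine and sort all 13 observations; assign midranks.
sorted (value, group): (9,X), (12,X), (13,Y), (14,Y), (15,Y), (16,Y), (20,Y), (22,X), (27,X), (27,Y), (30,X), (30,Y), (33,Y)
ranks: 9->1, 12->2, 13->3, 14->4, 15->5, 16->6, 20->7, 22->8, 27->9.5, 27->9.5, 30->11.5, 30->11.5, 33->13
Step 2: Rank sum for X: R1 = 1 + 2 + 8 + 9.5 + 11.5 = 32.
Step 3: U_X = R1 - n1(n1+1)/2 = 32 - 5*6/2 = 32 - 15 = 17.
       U_Y = n1*n2 - U_X = 40 - 17 = 23.
Step 4: Ties are present, so use the tie-corrected normal approximation (with continuity correction) for the p-value.
Step 5: p-value = 0.713640; compare to alpha = 0.1. fail to reject H0.

U_X = 17, p = 0.713640, fail to reject H0 at alpha = 0.1.


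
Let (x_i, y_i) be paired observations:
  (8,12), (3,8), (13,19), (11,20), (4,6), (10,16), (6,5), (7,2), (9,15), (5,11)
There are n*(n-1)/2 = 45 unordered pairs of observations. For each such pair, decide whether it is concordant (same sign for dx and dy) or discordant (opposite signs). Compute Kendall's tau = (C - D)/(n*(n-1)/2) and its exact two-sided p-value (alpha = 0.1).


Step 1: Enumerate the 45 unordered pairs (i,j) with i<j and classify each by sign(x_j-x_i) * sign(y_j-y_i).
  (1,2):dx=-5,dy=-4->C; (1,3):dx=+5,dy=+7->C; (1,4):dx=+3,dy=+8->C; (1,5):dx=-4,dy=-6->C
  (1,6):dx=+2,dy=+4->C; (1,7):dx=-2,dy=-7->C; (1,8):dx=-1,dy=-10->C; (1,9):dx=+1,dy=+3->C
  (1,10):dx=-3,dy=-1->C; (2,3):dx=+10,dy=+11->C; (2,4):dx=+8,dy=+12->C; (2,5):dx=+1,dy=-2->D
  (2,6):dx=+7,dy=+8->C; (2,7):dx=+3,dy=-3->D; (2,8):dx=+4,dy=-6->D; (2,9):dx=+6,dy=+7->C
  (2,10):dx=+2,dy=+3->C; (3,4):dx=-2,dy=+1->D; (3,5):dx=-9,dy=-13->C; (3,6):dx=-3,dy=-3->C
  (3,7):dx=-7,dy=-14->C; (3,8):dx=-6,dy=-17->C; (3,9):dx=-4,dy=-4->C; (3,10):dx=-8,dy=-8->C
  (4,5):dx=-7,dy=-14->C; (4,6):dx=-1,dy=-4->C; (4,7):dx=-5,dy=-15->C; (4,8):dx=-4,dy=-18->C
  (4,9):dx=-2,dy=-5->C; (4,10):dx=-6,dy=-9->C; (5,6):dx=+6,dy=+10->C; (5,7):dx=+2,dy=-1->D
  (5,8):dx=+3,dy=-4->D; (5,9):dx=+5,dy=+9->C; (5,10):dx=+1,dy=+5->C; (6,7):dx=-4,dy=-11->C
  (6,8):dx=-3,dy=-14->C; (6,9):dx=-1,dy=-1->C; (6,10):dx=-5,dy=-5->C; (7,8):dx=+1,dy=-3->D
  (7,9):dx=+3,dy=+10->C; (7,10):dx=-1,dy=+6->D; (8,9):dx=+2,dy=+13->C; (8,10):dx=-2,dy=+9->D
  (9,10):dx=-4,dy=-4->C
Step 2: C = 36, D = 9, total pairs = 45.
Step 3: tau = (C - D)/(n(n-1)/2) = (36 - 9)/45 = 0.600000.
Step 4: Exact two-sided p-value (enumerate n! = 3628800 permutations of y under H0): p = 0.016666.
Step 5: alpha = 0.1. reject H0.

tau_b = 0.6000 (C=36, D=9), p = 0.016666, reject H0.


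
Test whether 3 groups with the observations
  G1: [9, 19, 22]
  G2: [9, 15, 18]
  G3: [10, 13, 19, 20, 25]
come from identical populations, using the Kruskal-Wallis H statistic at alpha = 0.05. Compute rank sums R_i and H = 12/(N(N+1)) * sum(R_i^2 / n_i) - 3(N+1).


Step 1: Combine all N = 11 observations and assign midranks.
sorted (value, group, rank): (9,G1,1.5), (9,G2,1.5), (10,G3,3), (13,G3,4), (15,G2,5), (18,G2,6), (19,G1,7.5), (19,G3,7.5), (20,G3,9), (22,G1,10), (25,G3,11)
Step 2: Sum ranks within each group.
R_1 = 19 (n_1 = 3)
R_2 = 12.5 (n_2 = 3)
R_3 = 34.5 (n_3 = 5)
Step 3: H = 12/(N(N+1)) * sum(R_i^2/n_i) - 3(N+1)
     = 12/(11*12) * (19^2/3 + 12.5^2/3 + 34.5^2/5) - 3*12
     = 0.090909 * 410.467 - 36
     = 1.315152.
Step 4: Ties present; correction factor C = 1 - 12/(11^3 - 11) = 0.990909. Corrected H = 1.315152 / 0.990909 = 1.327217.
Step 5: Under H0, H ~ chi^2(2); p-value = 0.514990.
Step 6: alpha = 0.05. fail to reject H0.

H = 1.3272, df = 2, p = 0.514990, fail to reject H0.


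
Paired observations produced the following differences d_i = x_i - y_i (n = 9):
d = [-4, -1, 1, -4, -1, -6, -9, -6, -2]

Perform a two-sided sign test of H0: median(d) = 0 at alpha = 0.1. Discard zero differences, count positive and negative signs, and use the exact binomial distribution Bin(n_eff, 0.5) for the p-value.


Step 1: Discard zero differences. Original n = 9; n_eff = number of nonzero differences = 9.
Nonzero differences (with sign): -4, -1, +1, -4, -1, -6, -9, -6, -2
Step 2: Count signs: positive = 1, negative = 8.
Step 3: Under H0: P(positive) = 0.5, so the number of positives S ~ Bin(9, 0.5).
Step 4: Two-sided exact p-value = sum of Bin(9,0.5) probabilities at or below the observed probability = 0.039062.
Step 5: alpha = 0.1. reject H0.

n_eff = 9, pos = 1, neg = 8, p = 0.039062, reject H0.


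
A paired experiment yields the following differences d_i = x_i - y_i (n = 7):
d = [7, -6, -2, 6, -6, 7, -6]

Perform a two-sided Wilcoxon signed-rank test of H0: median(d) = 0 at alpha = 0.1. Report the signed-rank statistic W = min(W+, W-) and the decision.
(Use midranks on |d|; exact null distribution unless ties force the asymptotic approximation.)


Step 1: Drop any zero differences (none here) and take |d_i|.
|d| = [7, 6, 2, 6, 6, 7, 6]
Step 2: Midrank |d_i| (ties get averaged ranks).
ranks: |7|->6.5, |6|->3.5, |2|->1, |6|->3.5, |6|->3.5, |7|->6.5, |6|->3.5
Step 3: Attach original signs; sum ranks with positive sign and with negative sign.
W+ = 6.5 + 3.5 + 6.5 = 16.5
W- = 3.5 + 1 + 3.5 + 3.5 = 11.5
(Check: W+ + W- = 28 should equal n(n+1)/2 = 28.)
Step 4: Test statistic W = min(W+, W-) = 11.5.
Step 5: Ties in |d|, so use the tie-corrected normal approximation.
        E[W] = n(n+1)/4 = 7*8/4 = 14.
        Tie groups: |d|=6 (t=4), |d|=7 (t=2); sum(t^3 - t) = 66.
        Var[W] = n(n+1)(2n+1)/24 - sum(t^3-t)/48 = 840/24 - 66/48 = 33.625.
        z = (W - E[W]) / sqrt(Var[W]) = (11.5 - 14) / 5.7987 = -0.4311.
        Two-sided p = 2*Phi(z) = 0.666373.
Step 6: alpha = 0.1. fail to reject H0.

W+ = 16.5, W- = 11.5, W = min = 11.5, p = 0.666373, fail to reject H0.


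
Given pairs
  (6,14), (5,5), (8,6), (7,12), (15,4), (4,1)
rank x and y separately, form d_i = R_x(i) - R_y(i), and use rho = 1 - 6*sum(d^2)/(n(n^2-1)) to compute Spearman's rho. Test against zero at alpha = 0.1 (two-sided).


Step 1: Rank x and y separately (midranks; no ties here).
rank(x): 6->3, 5->2, 8->5, 7->4, 15->6, 4->1
rank(y): 14->6, 5->3, 6->4, 12->5, 4->2, 1->1
Step 2: d_i = R_x(i) - R_y(i); compute d_i^2.
  (3-6)^2=9, (2-3)^2=1, (5-4)^2=1, (4-5)^2=1, (6-2)^2=16, (1-1)^2=0
sum(d^2) = 28.
Step 3: rho = 1 - 6*28 / (6*(6^2 - 1)) = 1 - 168/210 = 0.200000.
Step 4: Under H0, t = rho * sqrt((n-2)/(1-rho^2)) = 0.4082 ~ t(4).
Step 5: Two-sided p-value from the t-distribution with 4 df = 0.704000.
Step 6: alpha = 0.1. fail to reject H0.

rho = 0.2000, p = 0.704000, fail to reject H0 at alpha = 0.1.


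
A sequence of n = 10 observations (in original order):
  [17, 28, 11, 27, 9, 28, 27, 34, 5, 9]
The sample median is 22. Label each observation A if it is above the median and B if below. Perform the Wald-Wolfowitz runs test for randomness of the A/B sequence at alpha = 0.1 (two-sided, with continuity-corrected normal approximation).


Step 1: Compute median = 22; label A = above, B = below.
Labels in order: BABABAAABB  (n_A = 5, n_B = 5)
Step 2: Count runs R = 7.
Step 3: Under H0 (random ordering), E[R] = 2*n_A*n_B/(n_A+n_B) + 1 = 2*5*5/10 + 1 = 6.0000.
        Var[R] = 2*n_A*n_B*(2*n_A*n_B - n_A - n_B) / ((n_A+n_B)^2 * (n_A+n_B-1)) = 2000/900 = 2.2222.
        SD[R] = 1.4907.
Step 4: Continuity-corrected z = (R - 0.5 - E[R]) / SD[R] = (7 - 0.5 - 6.0000) / 1.4907 = 0.3354.
Step 5: Two-sided p-value via normal approximation = 2*(1 - Phi(|z|)) = 0.737316.
Step 6: alpha = 0.1. fail to reject H0.

R = 7, z = 0.3354, p = 0.737316, fail to reject H0.


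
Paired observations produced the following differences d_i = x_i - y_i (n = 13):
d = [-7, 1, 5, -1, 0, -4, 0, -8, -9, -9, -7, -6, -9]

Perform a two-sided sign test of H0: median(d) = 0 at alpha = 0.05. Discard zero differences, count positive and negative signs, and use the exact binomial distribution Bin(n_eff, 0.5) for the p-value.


Step 1: Discard zero differences. Original n = 13; n_eff = number of nonzero differences = 11.
Nonzero differences (with sign): -7, +1, +5, -1, -4, -8, -9, -9, -7, -6, -9
Step 2: Count signs: positive = 2, negative = 9.
Step 3: Under H0: P(positive) = 0.5, so the number of positives S ~ Bin(11, 0.5).
Step 4: Two-sided exact p-value = sum of Bin(11,0.5) probabilities at or below the observed probability = 0.065430.
Step 5: alpha = 0.05. fail to reject H0.

n_eff = 11, pos = 2, neg = 9, p = 0.065430, fail to reject H0.


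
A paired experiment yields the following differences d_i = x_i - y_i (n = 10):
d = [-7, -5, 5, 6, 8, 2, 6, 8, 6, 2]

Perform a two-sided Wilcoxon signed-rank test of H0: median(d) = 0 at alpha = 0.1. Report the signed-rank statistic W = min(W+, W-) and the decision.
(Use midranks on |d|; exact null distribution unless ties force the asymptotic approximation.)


Step 1: Drop any zero differences (none here) and take |d_i|.
|d| = [7, 5, 5, 6, 8, 2, 6, 8, 6, 2]
Step 2: Midrank |d_i| (ties get averaged ranks).
ranks: |7|->8, |5|->3.5, |5|->3.5, |6|->6, |8|->9.5, |2|->1.5, |6|->6, |8|->9.5, |6|->6, |2|->1.5
Step 3: Attach original signs; sum ranks with positive sign and with negative sign.
W+ = 3.5 + 6 + 9.5 + 1.5 + 6 + 9.5 + 6 + 1.5 = 43.5
W- = 8 + 3.5 = 11.5
(Check: W+ + W- = 55 should equal n(n+1)/2 = 55.)
Step 4: Test statistic W = min(W+, W-) = 11.5.
Step 5: Ties in |d|, so use the tie-corrected normal approximation.
        E[W] = n(n+1)/4 = 10*11/4 = 27.5.
        Tie groups: |d|=2 (t=2), |d|=5 (t=2), |d|=6 (t=3), |d|=8 (t=2); sum(t^3 - t) = 42.
        Var[W] = n(n+1)(2n+1)/24 - sum(t^3-t)/48 = 2310/24 - 42/48 = 95.375.
        z = (W - E[W]) / sqrt(Var[W]) = (11.5 - 27.5) / 9.7660 = -1.6383.
        Two-sided p = 2*Phi(z) = 0.101352.
Step 6: alpha = 0.1. fail to reject H0.

W+ = 43.5, W- = 11.5, W = min = 11.5, p = 0.101352, fail to reject H0.


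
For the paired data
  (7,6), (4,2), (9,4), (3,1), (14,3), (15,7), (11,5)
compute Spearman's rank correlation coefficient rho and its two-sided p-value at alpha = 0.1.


Step 1: Rank x and y separately (midranks; no ties here).
rank(x): 7->3, 4->2, 9->4, 3->1, 14->6, 15->7, 11->5
rank(y): 6->6, 2->2, 4->4, 1->1, 3->3, 7->7, 5->5
Step 2: d_i = R_x(i) - R_y(i); compute d_i^2.
  (3-6)^2=9, (2-2)^2=0, (4-4)^2=0, (1-1)^2=0, (6-3)^2=9, (7-7)^2=0, (5-5)^2=0
sum(d^2) = 18.
Step 3: rho = 1 - 6*18 / (7*(7^2 - 1)) = 1 - 108/336 = 0.678571.
Step 4: Under H0, t = rho * sqrt((n-2)/(1-rho^2)) = 2.0657 ~ t(5).
Step 5: Two-sided p-value from the t-distribution with 5 df = 0.093750.
Step 6: alpha = 0.1. reject H0.

rho = 0.6786, p = 0.093750, reject H0 at alpha = 0.1.


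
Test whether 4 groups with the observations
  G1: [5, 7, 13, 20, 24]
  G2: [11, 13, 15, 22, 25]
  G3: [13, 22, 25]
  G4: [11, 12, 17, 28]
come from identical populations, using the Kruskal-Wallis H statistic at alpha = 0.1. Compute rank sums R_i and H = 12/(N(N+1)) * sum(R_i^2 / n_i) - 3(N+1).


Step 1: Combine all N = 17 observations and assign midranks.
sorted (value, group, rank): (5,G1,1), (7,G1,2), (11,G2,3.5), (11,G4,3.5), (12,G4,5), (13,G1,7), (13,G2,7), (13,G3,7), (15,G2,9), (17,G4,10), (20,G1,11), (22,G2,12.5), (22,G3,12.5), (24,G1,14), (25,G2,15.5), (25,G3,15.5), (28,G4,17)
Step 2: Sum ranks within each group.
R_1 = 35 (n_1 = 5)
R_2 = 47.5 (n_2 = 5)
R_3 = 35 (n_3 = 3)
R_4 = 35.5 (n_4 = 4)
Step 3: H = 12/(N(N+1)) * sum(R_i^2/n_i) - 3(N+1)
     = 12/(17*18) * (35^2/5 + 47.5^2/5 + 35^2/3 + 35.5^2/4) - 3*18
     = 0.039216 * 1419.65 - 54
     = 1.672386.
Step 4: Ties present; correction factor C = 1 - 42/(17^3 - 17) = 0.991422. Corrected H = 1.672386 / 0.991422 = 1.686856.
Step 5: Under H0, H ~ chi^2(3); p-value = 0.639860.
Step 6: alpha = 0.1. fail to reject H0.

H = 1.6869, df = 3, p = 0.639860, fail to reject H0.
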